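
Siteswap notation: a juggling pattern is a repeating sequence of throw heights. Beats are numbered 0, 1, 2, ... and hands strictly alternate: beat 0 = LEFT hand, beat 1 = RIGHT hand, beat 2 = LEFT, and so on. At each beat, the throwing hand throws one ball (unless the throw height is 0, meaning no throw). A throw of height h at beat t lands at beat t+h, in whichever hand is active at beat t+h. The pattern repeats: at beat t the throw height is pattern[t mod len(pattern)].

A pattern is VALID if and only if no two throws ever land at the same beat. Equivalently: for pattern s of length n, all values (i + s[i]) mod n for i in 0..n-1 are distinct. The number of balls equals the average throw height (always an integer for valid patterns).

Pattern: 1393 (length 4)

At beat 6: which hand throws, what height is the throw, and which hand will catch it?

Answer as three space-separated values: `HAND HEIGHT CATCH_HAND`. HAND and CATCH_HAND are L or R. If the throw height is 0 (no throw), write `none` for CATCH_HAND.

Beat 6: 6 mod 2 = 0, so hand = L
Throw height = pattern[6 mod 4] = pattern[2] = 9
Lands at beat 6+9=15, 15 mod 2 = 1, so catch hand = R

Answer: L 9 R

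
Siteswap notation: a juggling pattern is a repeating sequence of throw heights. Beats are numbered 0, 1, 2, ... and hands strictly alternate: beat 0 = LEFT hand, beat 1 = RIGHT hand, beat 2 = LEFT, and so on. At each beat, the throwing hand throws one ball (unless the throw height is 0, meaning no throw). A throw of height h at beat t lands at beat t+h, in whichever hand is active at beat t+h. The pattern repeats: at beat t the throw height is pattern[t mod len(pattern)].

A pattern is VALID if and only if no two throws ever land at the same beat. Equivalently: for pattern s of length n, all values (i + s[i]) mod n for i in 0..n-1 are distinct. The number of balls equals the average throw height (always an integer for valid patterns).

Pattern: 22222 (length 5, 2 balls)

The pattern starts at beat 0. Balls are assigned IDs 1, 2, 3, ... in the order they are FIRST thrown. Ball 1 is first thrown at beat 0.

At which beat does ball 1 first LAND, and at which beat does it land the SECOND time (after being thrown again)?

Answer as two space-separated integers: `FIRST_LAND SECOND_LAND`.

Beat 0 (L): throw ball1 h=2 -> lands@2:L; in-air after throw: [b1@2:L]
Beat 1 (R): throw ball2 h=2 -> lands@3:R; in-air after throw: [b1@2:L b2@3:R]
Beat 2 (L): throw ball1 h=2 -> lands@4:L; in-air after throw: [b2@3:R b1@4:L]
Beat 3 (R): throw ball2 h=2 -> lands@5:R; in-air after throw: [b1@4:L b2@5:R]
Beat 4 (L): throw ball1 h=2 -> lands@6:L; in-air after throw: [b2@5:R b1@6:L]
Ball 1: thrown@0 h=2 -> first land @2; rethrown@2 h=2 -> second land @4

Answer: 2 4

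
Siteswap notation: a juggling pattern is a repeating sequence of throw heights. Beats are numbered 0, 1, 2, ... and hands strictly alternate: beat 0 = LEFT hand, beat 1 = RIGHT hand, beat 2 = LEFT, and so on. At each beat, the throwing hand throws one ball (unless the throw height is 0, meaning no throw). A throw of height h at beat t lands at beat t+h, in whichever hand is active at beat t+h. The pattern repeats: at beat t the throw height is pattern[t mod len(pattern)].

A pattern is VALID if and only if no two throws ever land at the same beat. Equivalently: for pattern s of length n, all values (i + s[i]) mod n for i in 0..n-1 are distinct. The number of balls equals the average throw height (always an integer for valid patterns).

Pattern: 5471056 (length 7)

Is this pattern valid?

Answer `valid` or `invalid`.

i=0: (i + s[i]) mod n = (0 + 5) mod 7 = 5
i=1: (i + s[i]) mod n = (1 + 4) mod 7 = 5
i=2: (i + s[i]) mod n = (2 + 7) mod 7 = 2
i=3: (i + s[i]) mod n = (3 + 1) mod 7 = 4
i=4: (i + s[i]) mod n = (4 + 0) mod 7 = 4
i=5: (i + s[i]) mod n = (5 + 5) mod 7 = 3
i=6: (i + s[i]) mod n = (6 + 6) mod 7 = 5
Residues: [5, 5, 2, 4, 4, 3, 5], distinct: False

Answer: invalid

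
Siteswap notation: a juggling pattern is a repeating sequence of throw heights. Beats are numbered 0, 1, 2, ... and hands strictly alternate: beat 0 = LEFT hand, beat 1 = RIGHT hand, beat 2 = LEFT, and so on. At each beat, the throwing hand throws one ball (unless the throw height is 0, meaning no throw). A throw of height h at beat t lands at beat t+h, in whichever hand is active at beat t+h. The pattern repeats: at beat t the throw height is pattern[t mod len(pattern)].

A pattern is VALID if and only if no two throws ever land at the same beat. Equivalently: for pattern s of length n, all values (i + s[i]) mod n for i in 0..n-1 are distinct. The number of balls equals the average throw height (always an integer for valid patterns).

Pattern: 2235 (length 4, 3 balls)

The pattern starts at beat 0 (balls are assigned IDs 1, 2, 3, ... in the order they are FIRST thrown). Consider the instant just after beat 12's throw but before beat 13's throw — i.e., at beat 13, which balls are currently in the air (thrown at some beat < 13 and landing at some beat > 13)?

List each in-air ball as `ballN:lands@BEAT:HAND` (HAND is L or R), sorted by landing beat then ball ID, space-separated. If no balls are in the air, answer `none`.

Beat 0 (L): throw ball1 h=2 -> lands@2:L; in-air after throw: [b1@2:L]
Beat 1 (R): throw ball2 h=2 -> lands@3:R; in-air after throw: [b1@2:L b2@3:R]
Beat 2 (L): throw ball1 h=3 -> lands@5:R; in-air after throw: [b2@3:R b1@5:R]
Beat 3 (R): throw ball2 h=5 -> lands@8:L; in-air after throw: [b1@5:R b2@8:L]
Beat 4 (L): throw ball3 h=2 -> lands@6:L; in-air after throw: [b1@5:R b3@6:L b2@8:L]
Beat 5 (R): throw ball1 h=2 -> lands@7:R; in-air after throw: [b3@6:L b1@7:R b2@8:L]
Beat 6 (L): throw ball3 h=3 -> lands@9:R; in-air after throw: [b1@7:R b2@8:L b3@9:R]
Beat 7 (R): throw ball1 h=5 -> lands@12:L; in-air after throw: [b2@8:L b3@9:R b1@12:L]
Beat 8 (L): throw ball2 h=2 -> lands@10:L; in-air after throw: [b3@9:R b2@10:L b1@12:L]
Beat 9 (R): throw ball3 h=2 -> lands@11:R; in-air after throw: [b2@10:L b3@11:R b1@12:L]
Beat 10 (L): throw ball2 h=3 -> lands@13:R; in-air after throw: [b3@11:R b1@12:L b2@13:R]
Beat 11 (R): throw ball3 h=5 -> lands@16:L; in-air after throw: [b1@12:L b2@13:R b3@16:L]
Beat 12 (L): throw ball1 h=2 -> lands@14:L; in-air after throw: [b2@13:R b1@14:L b3@16:L]
Beat 13 (R): throw ball2 h=2 -> lands@15:R; in-air after throw: [b1@14:L b2@15:R b3@16:L]

Answer: ball1:lands@14:L ball3:lands@16:L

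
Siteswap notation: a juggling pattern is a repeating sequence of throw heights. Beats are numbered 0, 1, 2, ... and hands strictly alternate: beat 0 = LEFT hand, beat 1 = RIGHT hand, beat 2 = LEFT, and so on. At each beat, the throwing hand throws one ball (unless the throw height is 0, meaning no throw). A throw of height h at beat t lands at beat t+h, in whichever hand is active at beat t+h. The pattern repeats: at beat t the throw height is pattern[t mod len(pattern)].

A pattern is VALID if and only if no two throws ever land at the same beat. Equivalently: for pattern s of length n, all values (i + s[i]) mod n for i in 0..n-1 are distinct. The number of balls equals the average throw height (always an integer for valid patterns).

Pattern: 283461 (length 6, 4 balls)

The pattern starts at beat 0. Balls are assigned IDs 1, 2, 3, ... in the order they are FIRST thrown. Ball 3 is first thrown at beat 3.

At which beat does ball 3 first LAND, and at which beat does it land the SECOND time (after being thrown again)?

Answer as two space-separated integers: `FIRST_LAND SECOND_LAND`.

Beat 0 (L): throw ball1 h=2 -> lands@2:L; in-air after throw: [b1@2:L]
Beat 1 (R): throw ball2 h=8 -> lands@9:R; in-air after throw: [b1@2:L b2@9:R]
Beat 2 (L): throw ball1 h=3 -> lands@5:R; in-air after throw: [b1@5:R b2@9:R]
Beat 3 (R): throw ball3 h=4 -> lands@7:R; in-air after throw: [b1@5:R b3@7:R b2@9:R]
Beat 4 (L): throw ball4 h=6 -> lands@10:L; in-air after throw: [b1@5:R b3@7:R b2@9:R b4@10:L]
Beat 5 (R): throw ball1 h=1 -> lands@6:L; in-air after throw: [b1@6:L b3@7:R b2@9:R b4@10:L]
Beat 6 (L): throw ball1 h=2 -> lands@8:L; in-air after throw: [b3@7:R b1@8:L b2@9:R b4@10:L]
Beat 7 (R): throw ball3 h=8 -> lands@15:R; in-air after throw: [b1@8:L b2@9:R b4@10:L b3@15:R]
Beat 8 (L): throw ball1 h=3 -> lands@11:R; in-air after throw: [b2@9:R b4@10:L b1@11:R b3@15:R]
Beat 9 (R): throw ball2 h=4 -> lands@13:R; in-air after throw: [b4@10:L b1@11:R b2@13:R b3@15:R]
Beat 10 (L): throw ball4 h=6 -> lands@16:L; in-air after throw: [b1@11:R b2@13:R b3@15:R b4@16:L]
Beat 11 (R): throw ball1 h=1 -> lands@12:L; in-air after throw: [b1@12:L b2@13:R b3@15:R b4@16:L]
Beat 12 (L): throw ball1 h=2 -> lands@14:L; in-air after throw: [b2@13:R b1@14:L b3@15:R b4@16:L]
Beat 13 (R): throw ball2 h=8 -> lands@21:R; in-air after throw: [b1@14:L b3@15:R b4@16:L b2@21:R]
Beat 14 (L): throw ball1 h=3 -> lands@17:R; in-air after throw: [b3@15:R b4@16:L b1@17:R b2@21:R]
Beat 15 (R): throw ball3 h=4 -> lands@19:R; in-air after throw: [b4@16:L b1@17:R b3@19:R b2@21:R]
Ball 3: thrown@3 h=4 -> first land @7; rethrown@7 h=8 -> second land @15

Answer: 7 15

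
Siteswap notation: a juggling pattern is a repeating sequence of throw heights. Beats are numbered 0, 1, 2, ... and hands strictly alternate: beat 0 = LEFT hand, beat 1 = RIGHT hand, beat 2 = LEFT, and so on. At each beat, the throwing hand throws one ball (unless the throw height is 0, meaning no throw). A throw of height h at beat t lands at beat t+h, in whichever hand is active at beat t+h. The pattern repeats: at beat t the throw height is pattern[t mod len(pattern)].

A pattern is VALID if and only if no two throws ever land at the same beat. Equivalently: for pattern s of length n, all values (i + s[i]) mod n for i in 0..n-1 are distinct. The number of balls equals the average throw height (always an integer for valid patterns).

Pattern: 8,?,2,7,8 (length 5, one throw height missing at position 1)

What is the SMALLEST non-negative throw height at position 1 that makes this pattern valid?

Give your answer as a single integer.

i=0: (0 + 8) mod 5 = 3
i=1: s[i]=? (unknown)
i=2: (2 + 2) mod 5 = 4
i=3: (3 + 7) mod 5 = 0
i=4: (4 + 8) mod 5 = 2
Known residues: [0, 2, 3, 4]; need a permutation of 0..4, so missing residue r = 1
Need (1 + s) mod 5 = 1; smallest s = (1 - 1) mod 5 = 0

Answer: 0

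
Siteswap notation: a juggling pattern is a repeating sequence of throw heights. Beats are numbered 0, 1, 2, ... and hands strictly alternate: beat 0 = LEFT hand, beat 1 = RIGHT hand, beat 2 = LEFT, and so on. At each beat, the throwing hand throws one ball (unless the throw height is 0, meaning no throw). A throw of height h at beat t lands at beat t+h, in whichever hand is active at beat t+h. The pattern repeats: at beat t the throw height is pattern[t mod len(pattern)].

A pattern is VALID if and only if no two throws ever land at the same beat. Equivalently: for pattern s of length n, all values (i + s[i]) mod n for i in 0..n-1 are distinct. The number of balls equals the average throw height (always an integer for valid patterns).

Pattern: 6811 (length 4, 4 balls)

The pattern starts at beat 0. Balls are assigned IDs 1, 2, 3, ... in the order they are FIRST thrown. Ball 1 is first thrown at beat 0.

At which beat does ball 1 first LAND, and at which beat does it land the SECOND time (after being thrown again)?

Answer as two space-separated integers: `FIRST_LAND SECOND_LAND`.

Answer: 6 7

Derivation:
Beat 0 (L): throw ball1 h=6 -> lands@6:L; in-air after throw: [b1@6:L]
Beat 1 (R): throw ball2 h=8 -> lands@9:R; in-air after throw: [b1@6:L b2@9:R]
Beat 2 (L): throw ball3 h=1 -> lands@3:R; in-air after throw: [b3@3:R b1@6:L b2@9:R]
Beat 3 (R): throw ball3 h=1 -> lands@4:L; in-air after throw: [b3@4:L b1@6:L b2@9:R]
Beat 4 (L): throw ball3 h=6 -> lands@10:L; in-air after throw: [b1@6:L b2@9:R b3@10:L]
Beat 5 (R): throw ball4 h=8 -> lands@13:R; in-air after throw: [b1@6:L b2@9:R b3@10:L b4@13:R]
Beat 6 (L): throw ball1 h=1 -> lands@7:R; in-air after throw: [b1@7:R b2@9:R b3@10:L b4@13:R]
Beat 7 (R): throw ball1 h=1 -> lands@8:L; in-air after throw: [b1@8:L b2@9:R b3@10:L b4@13:R]
Ball 1: thrown@0 h=6 -> first land @6; rethrown@6 h=1 -> second land @7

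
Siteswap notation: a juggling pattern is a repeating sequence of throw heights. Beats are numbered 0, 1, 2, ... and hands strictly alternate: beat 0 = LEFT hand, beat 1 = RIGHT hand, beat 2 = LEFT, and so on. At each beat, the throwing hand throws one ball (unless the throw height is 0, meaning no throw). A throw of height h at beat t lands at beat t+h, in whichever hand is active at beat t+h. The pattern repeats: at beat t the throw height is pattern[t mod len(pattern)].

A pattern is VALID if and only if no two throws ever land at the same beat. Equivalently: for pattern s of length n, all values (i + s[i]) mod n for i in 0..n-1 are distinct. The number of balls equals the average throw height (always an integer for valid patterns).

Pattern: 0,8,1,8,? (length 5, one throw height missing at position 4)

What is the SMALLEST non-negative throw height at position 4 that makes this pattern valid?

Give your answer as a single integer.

i=0: (0 + 0) mod 5 = 0
i=1: (1 + 8) mod 5 = 4
i=2: (2 + 1) mod 5 = 3
i=3: (3 + 8) mod 5 = 1
i=4: s[i]=? (unknown)
Known residues: [0, 1, 3, 4]; need a permutation of 0..4, so missing residue r = 2
Need (4 + s) mod 5 = 2; smallest s = (2 - 4) mod 5 = 3

Answer: 3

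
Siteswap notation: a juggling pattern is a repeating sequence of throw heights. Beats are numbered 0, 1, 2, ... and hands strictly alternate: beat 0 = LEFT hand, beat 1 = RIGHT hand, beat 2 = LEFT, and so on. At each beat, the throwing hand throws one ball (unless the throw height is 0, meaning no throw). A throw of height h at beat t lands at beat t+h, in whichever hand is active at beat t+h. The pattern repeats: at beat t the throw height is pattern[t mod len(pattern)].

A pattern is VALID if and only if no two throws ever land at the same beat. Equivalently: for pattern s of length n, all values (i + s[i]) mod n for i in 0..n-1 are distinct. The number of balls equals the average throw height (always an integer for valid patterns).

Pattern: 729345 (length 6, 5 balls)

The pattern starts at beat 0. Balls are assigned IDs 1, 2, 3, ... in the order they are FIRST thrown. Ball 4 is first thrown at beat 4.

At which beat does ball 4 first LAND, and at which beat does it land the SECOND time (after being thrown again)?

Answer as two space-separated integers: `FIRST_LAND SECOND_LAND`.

Beat 0 (L): throw ball1 h=7 -> lands@7:R; in-air after throw: [b1@7:R]
Beat 1 (R): throw ball2 h=2 -> lands@3:R; in-air after throw: [b2@3:R b1@7:R]
Beat 2 (L): throw ball3 h=9 -> lands@11:R; in-air after throw: [b2@3:R b1@7:R b3@11:R]
Beat 3 (R): throw ball2 h=3 -> lands@6:L; in-air after throw: [b2@6:L b1@7:R b3@11:R]
Beat 4 (L): throw ball4 h=4 -> lands@8:L; in-air after throw: [b2@6:L b1@7:R b4@8:L b3@11:R]
Beat 5 (R): throw ball5 h=5 -> lands@10:L; in-air after throw: [b2@6:L b1@7:R b4@8:L b5@10:L b3@11:R]
Beat 6 (L): throw ball2 h=7 -> lands@13:R; in-air after throw: [b1@7:R b4@8:L b5@10:L b3@11:R b2@13:R]
Beat 7 (R): throw ball1 h=2 -> lands@9:R; in-air after throw: [b4@8:L b1@9:R b5@10:L b3@11:R b2@13:R]
Beat 8 (L): throw ball4 h=9 -> lands@17:R; in-air after throw: [b1@9:R b5@10:L b3@11:R b2@13:R b4@17:R]
Beat 9 (R): throw ball1 h=3 -> lands@12:L; in-air after throw: [b5@10:L b3@11:R b1@12:L b2@13:R b4@17:R]
Beat 10 (L): throw ball5 h=4 -> lands@14:L; in-air after throw: [b3@11:R b1@12:L b2@13:R b5@14:L b4@17:R]
Beat 11 (R): throw ball3 h=5 -> lands@16:L; in-air after throw: [b1@12:L b2@13:R b5@14:L b3@16:L b4@17:R]
Beat 12 (L): throw ball1 h=7 -> lands@19:R; in-air after throw: [b2@13:R b5@14:L b3@16:L b4@17:R b1@19:R]
Beat 13 (R): throw ball2 h=2 -> lands@15:R; in-air after throw: [b5@14:L b2@15:R b3@16:L b4@17:R b1@19:R]
Beat 14 (L): throw ball5 h=9 -> lands@23:R; in-air after throw: [b2@15:R b3@16:L b4@17:R b1@19:R b5@23:R]
Beat 15 (R): throw ball2 h=3 -> lands@18:L; in-air after throw: [b3@16:L b4@17:R b2@18:L b1@19:R b5@23:R]
Beat 16 (L): throw ball3 h=4 -> lands@20:L; in-air after throw: [b4@17:R b2@18:L b1@19:R b3@20:L b5@23:R]
Beat 17 (R): throw ball4 h=5 -> lands@22:L; in-air after throw: [b2@18:L b1@19:R b3@20:L b4@22:L b5@23:R]
Ball 4: thrown@4 h=4 -> first land @8; rethrown@8 h=9 -> second land @17

Answer: 8 17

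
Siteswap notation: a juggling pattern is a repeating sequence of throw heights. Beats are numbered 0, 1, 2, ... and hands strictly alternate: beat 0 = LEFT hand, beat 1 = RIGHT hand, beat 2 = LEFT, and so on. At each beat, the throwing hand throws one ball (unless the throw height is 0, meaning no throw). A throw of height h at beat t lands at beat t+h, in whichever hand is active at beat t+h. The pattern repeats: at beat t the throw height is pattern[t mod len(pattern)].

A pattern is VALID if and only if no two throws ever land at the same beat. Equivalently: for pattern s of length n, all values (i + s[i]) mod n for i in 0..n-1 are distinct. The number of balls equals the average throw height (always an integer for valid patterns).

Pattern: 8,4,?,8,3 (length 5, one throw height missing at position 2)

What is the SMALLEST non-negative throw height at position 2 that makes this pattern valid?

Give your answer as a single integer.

i=0: (0 + 8) mod 5 = 3
i=1: (1 + 4) mod 5 = 0
i=2: s[i]=? (unknown)
i=3: (3 + 8) mod 5 = 1
i=4: (4 + 3) mod 5 = 2
Known residues: [0, 1, 2, 3]; need a permutation of 0..4, so missing residue r = 4
Need (2 + s) mod 5 = 4; smallest s = (4 - 2) mod 5 = 2

Answer: 2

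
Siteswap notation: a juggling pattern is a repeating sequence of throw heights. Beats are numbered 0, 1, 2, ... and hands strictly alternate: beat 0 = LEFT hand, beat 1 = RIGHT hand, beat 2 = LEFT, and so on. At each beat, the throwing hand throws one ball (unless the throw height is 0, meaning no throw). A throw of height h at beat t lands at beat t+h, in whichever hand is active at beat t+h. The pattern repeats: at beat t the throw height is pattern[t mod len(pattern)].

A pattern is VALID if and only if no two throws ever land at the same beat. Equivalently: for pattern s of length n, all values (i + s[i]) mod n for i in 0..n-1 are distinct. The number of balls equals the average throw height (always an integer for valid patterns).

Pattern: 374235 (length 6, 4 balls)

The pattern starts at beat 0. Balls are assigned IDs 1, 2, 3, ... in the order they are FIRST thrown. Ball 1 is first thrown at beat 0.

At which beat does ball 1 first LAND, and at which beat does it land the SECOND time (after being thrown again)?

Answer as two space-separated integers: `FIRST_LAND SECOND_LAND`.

Answer: 3 5

Derivation:
Beat 0 (L): throw ball1 h=3 -> lands@3:R; in-air after throw: [b1@3:R]
Beat 1 (R): throw ball2 h=7 -> lands@8:L; in-air after throw: [b1@3:R b2@8:L]
Beat 2 (L): throw ball3 h=4 -> lands@6:L; in-air after throw: [b1@3:R b3@6:L b2@8:L]
Beat 3 (R): throw ball1 h=2 -> lands@5:R; in-air after throw: [b1@5:R b3@6:L b2@8:L]
Beat 4 (L): throw ball4 h=3 -> lands@7:R; in-air after throw: [b1@5:R b3@6:L b4@7:R b2@8:L]
Beat 5 (R): throw ball1 h=5 -> lands@10:L; in-air after throw: [b3@6:L b4@7:R b2@8:L b1@10:L]
Ball 1: thrown@0 h=3 -> first land @3; rethrown@3 h=2 -> second land @5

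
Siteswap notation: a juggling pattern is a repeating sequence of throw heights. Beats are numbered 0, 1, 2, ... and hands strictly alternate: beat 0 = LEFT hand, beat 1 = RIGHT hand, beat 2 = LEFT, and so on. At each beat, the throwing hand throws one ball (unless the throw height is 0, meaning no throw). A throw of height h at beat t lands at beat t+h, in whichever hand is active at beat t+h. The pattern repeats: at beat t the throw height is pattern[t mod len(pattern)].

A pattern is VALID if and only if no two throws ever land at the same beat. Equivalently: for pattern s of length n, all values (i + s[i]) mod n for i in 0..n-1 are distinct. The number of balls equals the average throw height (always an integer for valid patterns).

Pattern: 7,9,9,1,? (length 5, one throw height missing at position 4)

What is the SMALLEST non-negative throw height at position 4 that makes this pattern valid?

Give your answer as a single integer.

i=0: (0 + 7) mod 5 = 2
i=1: (1 + 9) mod 5 = 0
i=2: (2 + 9) mod 5 = 1
i=3: (3 + 1) mod 5 = 4
i=4: s[i]=? (unknown)
Known residues: [0, 1, 2, 4]; need a permutation of 0..4, so missing residue r = 3
Need (4 + s) mod 5 = 3; smallest s = (3 - 4) mod 5 = 4

Answer: 4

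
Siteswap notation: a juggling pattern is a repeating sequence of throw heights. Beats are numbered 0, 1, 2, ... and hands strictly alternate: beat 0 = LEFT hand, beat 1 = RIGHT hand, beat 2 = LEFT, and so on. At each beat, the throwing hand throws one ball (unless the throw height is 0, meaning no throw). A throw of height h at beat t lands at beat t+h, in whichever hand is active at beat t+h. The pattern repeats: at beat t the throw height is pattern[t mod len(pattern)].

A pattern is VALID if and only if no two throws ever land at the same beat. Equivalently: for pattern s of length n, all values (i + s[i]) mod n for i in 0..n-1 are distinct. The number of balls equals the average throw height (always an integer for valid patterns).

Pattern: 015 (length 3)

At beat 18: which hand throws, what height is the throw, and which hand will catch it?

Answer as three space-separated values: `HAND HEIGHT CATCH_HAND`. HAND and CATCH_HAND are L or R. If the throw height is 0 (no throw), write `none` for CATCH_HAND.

Answer: L 0 none

Derivation:
Beat 18: 18 mod 2 = 0, so hand = L
Throw height = pattern[18 mod 3] = pattern[0] = 0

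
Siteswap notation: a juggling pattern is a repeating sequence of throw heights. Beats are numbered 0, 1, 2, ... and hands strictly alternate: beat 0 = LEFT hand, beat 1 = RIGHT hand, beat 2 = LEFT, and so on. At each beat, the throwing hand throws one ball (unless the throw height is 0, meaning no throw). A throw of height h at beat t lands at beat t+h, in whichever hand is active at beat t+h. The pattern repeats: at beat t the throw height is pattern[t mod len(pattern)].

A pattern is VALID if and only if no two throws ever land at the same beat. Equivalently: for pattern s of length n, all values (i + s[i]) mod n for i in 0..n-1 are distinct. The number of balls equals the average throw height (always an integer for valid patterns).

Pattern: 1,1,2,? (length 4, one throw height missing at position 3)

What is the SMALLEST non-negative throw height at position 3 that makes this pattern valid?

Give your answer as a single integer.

i=0: (0 + 1) mod 4 = 1
i=1: (1 + 1) mod 4 = 2
i=2: (2 + 2) mod 4 = 0
i=3: s[i]=? (unknown)
Known residues: [0, 1, 2]; need a permutation of 0..3, so missing residue r = 3
Need (3 + s) mod 4 = 3; smallest s = (3 - 3) mod 4 = 0

Answer: 0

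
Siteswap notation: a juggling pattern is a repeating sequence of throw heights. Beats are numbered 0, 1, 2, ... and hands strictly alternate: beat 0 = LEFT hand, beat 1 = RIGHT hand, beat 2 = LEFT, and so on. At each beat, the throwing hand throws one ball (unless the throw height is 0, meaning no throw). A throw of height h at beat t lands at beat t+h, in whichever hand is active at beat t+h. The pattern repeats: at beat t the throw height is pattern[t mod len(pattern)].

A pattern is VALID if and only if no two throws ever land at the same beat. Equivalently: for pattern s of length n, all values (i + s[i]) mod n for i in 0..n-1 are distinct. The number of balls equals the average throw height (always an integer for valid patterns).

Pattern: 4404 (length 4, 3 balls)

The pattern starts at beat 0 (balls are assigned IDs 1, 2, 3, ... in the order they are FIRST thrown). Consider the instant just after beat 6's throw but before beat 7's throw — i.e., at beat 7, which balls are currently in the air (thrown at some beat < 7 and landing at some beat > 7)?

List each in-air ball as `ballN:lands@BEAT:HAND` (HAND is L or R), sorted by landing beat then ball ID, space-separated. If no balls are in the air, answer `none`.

Beat 0 (L): throw ball1 h=4 -> lands@4:L; in-air after throw: [b1@4:L]
Beat 1 (R): throw ball2 h=4 -> lands@5:R; in-air after throw: [b1@4:L b2@5:R]
Beat 3 (R): throw ball3 h=4 -> lands@7:R; in-air after throw: [b1@4:L b2@5:R b3@7:R]
Beat 4 (L): throw ball1 h=4 -> lands@8:L; in-air after throw: [b2@5:R b3@7:R b1@8:L]
Beat 5 (R): throw ball2 h=4 -> lands@9:R; in-air after throw: [b3@7:R b1@8:L b2@9:R]
Beat 7 (R): throw ball3 h=4 -> lands@11:R; in-air after throw: [b1@8:L b2@9:R b3@11:R]

Answer: ball1:lands@8:L ball2:lands@9:R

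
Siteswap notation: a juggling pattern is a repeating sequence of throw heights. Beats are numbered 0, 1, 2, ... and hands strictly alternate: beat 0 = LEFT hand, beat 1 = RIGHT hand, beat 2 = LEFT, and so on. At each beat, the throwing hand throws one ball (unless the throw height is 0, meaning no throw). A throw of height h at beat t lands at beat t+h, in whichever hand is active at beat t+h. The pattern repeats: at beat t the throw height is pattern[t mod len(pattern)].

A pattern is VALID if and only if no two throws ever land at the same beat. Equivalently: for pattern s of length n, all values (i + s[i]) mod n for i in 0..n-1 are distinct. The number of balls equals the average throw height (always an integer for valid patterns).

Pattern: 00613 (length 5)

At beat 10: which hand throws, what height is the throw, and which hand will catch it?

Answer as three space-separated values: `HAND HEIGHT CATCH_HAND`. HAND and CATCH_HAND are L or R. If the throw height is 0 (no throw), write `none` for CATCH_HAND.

Answer: L 0 none

Derivation:
Beat 10: 10 mod 2 = 0, so hand = L
Throw height = pattern[10 mod 5] = pattern[0] = 0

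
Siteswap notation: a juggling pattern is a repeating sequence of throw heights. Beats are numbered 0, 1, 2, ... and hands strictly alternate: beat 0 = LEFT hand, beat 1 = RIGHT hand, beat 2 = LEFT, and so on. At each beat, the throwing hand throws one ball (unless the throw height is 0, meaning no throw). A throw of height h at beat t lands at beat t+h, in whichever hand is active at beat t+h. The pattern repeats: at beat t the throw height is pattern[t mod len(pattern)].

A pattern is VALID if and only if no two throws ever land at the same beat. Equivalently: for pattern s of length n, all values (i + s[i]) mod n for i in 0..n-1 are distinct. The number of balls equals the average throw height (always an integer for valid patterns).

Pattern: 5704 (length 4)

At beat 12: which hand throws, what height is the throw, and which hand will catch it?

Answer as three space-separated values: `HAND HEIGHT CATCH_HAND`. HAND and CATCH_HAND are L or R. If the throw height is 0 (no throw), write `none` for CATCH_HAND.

Answer: L 5 R

Derivation:
Beat 12: 12 mod 2 = 0, so hand = L
Throw height = pattern[12 mod 4] = pattern[0] = 5
Lands at beat 12+5=17, 17 mod 2 = 1, so catch hand = R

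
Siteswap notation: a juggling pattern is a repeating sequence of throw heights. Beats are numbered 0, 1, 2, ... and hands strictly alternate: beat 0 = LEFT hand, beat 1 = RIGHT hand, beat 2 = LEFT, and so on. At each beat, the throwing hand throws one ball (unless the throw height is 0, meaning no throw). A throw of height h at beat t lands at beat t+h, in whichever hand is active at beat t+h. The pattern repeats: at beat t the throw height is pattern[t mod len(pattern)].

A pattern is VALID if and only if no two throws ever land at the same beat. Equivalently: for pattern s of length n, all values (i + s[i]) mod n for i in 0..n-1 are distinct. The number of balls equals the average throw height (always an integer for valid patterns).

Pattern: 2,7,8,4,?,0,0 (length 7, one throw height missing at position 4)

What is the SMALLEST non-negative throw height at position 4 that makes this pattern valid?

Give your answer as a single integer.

i=0: (0 + 2) mod 7 = 2
i=1: (1 + 7) mod 7 = 1
i=2: (2 + 8) mod 7 = 3
i=3: (3 + 4) mod 7 = 0
i=4: s[i]=? (unknown)
i=5: (5 + 0) mod 7 = 5
i=6: (6 + 0) mod 7 = 6
Known residues: [0, 1, 2, 3, 5, 6]; need a permutation of 0..6, so missing residue r = 4
Need (4 + s) mod 7 = 4; smallest s = (4 - 4) mod 7 = 0

Answer: 0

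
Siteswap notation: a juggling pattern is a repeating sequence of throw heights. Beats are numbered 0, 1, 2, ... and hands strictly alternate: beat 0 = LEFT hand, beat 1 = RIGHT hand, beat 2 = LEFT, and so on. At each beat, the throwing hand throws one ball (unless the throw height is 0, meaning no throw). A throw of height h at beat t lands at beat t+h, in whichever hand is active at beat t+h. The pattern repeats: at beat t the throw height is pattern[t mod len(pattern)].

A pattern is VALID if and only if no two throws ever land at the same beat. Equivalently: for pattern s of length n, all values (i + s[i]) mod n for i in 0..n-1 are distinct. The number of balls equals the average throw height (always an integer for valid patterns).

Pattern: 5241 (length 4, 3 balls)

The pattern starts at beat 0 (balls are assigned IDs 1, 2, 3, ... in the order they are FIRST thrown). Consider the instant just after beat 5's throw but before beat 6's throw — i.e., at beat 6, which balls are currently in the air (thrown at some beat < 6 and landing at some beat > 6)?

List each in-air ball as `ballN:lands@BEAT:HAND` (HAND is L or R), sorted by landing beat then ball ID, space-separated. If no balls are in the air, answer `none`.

Answer: ball1:lands@7:R ball2:lands@9:R

Derivation:
Beat 0 (L): throw ball1 h=5 -> lands@5:R; in-air after throw: [b1@5:R]
Beat 1 (R): throw ball2 h=2 -> lands@3:R; in-air after throw: [b2@3:R b1@5:R]
Beat 2 (L): throw ball3 h=4 -> lands@6:L; in-air after throw: [b2@3:R b1@5:R b3@6:L]
Beat 3 (R): throw ball2 h=1 -> lands@4:L; in-air after throw: [b2@4:L b1@5:R b3@6:L]
Beat 4 (L): throw ball2 h=5 -> lands@9:R; in-air after throw: [b1@5:R b3@6:L b2@9:R]
Beat 5 (R): throw ball1 h=2 -> lands@7:R; in-air after throw: [b3@6:L b1@7:R b2@9:R]
Beat 6 (L): throw ball3 h=4 -> lands@10:L; in-air after throw: [b1@7:R b2@9:R b3@10:L]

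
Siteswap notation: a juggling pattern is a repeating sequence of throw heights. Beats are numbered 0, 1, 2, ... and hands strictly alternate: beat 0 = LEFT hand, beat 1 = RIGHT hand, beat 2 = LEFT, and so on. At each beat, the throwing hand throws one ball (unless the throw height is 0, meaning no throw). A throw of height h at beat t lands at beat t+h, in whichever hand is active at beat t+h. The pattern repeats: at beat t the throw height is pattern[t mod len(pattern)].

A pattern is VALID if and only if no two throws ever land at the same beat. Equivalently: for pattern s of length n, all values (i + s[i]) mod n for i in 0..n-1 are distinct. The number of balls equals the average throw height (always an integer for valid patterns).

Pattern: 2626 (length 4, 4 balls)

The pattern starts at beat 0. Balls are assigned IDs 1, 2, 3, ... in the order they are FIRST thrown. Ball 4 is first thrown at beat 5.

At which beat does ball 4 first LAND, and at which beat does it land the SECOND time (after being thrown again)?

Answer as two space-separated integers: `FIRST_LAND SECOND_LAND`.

Answer: 11 17

Derivation:
Beat 0 (L): throw ball1 h=2 -> lands@2:L; in-air after throw: [b1@2:L]
Beat 1 (R): throw ball2 h=6 -> lands@7:R; in-air after throw: [b1@2:L b2@7:R]
Beat 2 (L): throw ball1 h=2 -> lands@4:L; in-air after throw: [b1@4:L b2@7:R]
Beat 3 (R): throw ball3 h=6 -> lands@9:R; in-air after throw: [b1@4:L b2@7:R b3@9:R]
Beat 4 (L): throw ball1 h=2 -> lands@6:L; in-air after throw: [b1@6:L b2@7:R b3@9:R]
Beat 5 (R): throw ball4 h=6 -> lands@11:R; in-air after throw: [b1@6:L b2@7:R b3@9:R b4@11:R]
Beat 6 (L): throw ball1 h=2 -> lands@8:L; in-air after throw: [b2@7:R b1@8:L b3@9:R b4@11:R]
Beat 7 (R): throw ball2 h=6 -> lands@13:R; in-air after throw: [b1@8:L b3@9:R b4@11:R b2@13:R]
Beat 8 (L): throw ball1 h=2 -> lands@10:L; in-air after throw: [b3@9:R b1@10:L b4@11:R b2@13:R]
Beat 9 (R): throw ball3 h=6 -> lands@15:R; in-air after throw: [b1@10:L b4@11:R b2@13:R b3@15:R]
Beat 10 (L): throw ball1 h=2 -> lands@12:L; in-air after throw: [b4@11:R b1@12:L b2@13:R b3@15:R]
Beat 11 (R): throw ball4 h=6 -> lands@17:R; in-air after throw: [b1@12:L b2@13:R b3@15:R b4@17:R]
Beat 12 (L): throw ball1 h=2 -> lands@14:L; in-air after throw: [b2@13:R b1@14:L b3@15:R b4@17:R]
Beat 13 (R): throw ball2 h=6 -> lands@19:R; in-air after throw: [b1@14:L b3@15:R b4@17:R b2@19:R]
Beat 14 (L): throw ball1 h=2 -> lands@16:L; in-air after throw: [b3@15:R b1@16:L b4@17:R b2@19:R]
Beat 15 (R): throw ball3 h=6 -> lands@21:R; in-air after throw: [b1@16:L b4@17:R b2@19:R b3@21:R]
Beat 16 (L): throw ball1 h=2 -> lands@18:L; in-air after throw: [b4@17:R b1@18:L b2@19:R b3@21:R]
Beat 17 (R): throw ball4 h=6 -> lands@23:R; in-air after throw: [b1@18:L b2@19:R b3@21:R b4@23:R]
Ball 4: thrown@5 h=6 -> first land @11; rethrown@11 h=6 -> second land @17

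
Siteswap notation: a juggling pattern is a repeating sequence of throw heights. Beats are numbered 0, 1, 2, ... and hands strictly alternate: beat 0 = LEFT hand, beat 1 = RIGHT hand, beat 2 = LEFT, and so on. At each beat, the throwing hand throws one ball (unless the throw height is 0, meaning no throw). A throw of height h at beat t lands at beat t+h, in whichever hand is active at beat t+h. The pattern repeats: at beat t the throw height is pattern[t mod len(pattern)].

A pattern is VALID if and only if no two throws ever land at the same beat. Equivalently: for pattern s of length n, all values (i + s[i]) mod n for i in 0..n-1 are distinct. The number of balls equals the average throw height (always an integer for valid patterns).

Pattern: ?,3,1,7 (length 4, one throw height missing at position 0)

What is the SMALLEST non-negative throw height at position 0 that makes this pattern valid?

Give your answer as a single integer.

Answer: 1

Derivation:
i=0: s[i]=? (unknown)
i=1: (1 + 3) mod 4 = 0
i=2: (2 + 1) mod 4 = 3
i=3: (3 + 7) mod 4 = 2
Known residues: [0, 2, 3]; need a permutation of 0..3, so missing residue r = 1
Need (0 + s) mod 4 = 1; smallest s = (1 - 0) mod 4 = 1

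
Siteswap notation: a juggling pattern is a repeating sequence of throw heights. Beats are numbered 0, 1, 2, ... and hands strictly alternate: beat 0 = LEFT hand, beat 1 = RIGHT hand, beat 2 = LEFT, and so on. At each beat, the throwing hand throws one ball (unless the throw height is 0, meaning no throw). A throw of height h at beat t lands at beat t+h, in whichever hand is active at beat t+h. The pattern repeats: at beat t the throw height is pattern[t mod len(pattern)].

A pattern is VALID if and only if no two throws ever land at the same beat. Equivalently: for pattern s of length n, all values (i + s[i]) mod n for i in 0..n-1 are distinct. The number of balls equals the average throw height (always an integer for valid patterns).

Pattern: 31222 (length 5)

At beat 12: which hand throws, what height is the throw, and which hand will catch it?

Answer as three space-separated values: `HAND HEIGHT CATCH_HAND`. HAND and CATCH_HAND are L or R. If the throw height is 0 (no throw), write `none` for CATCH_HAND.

Answer: L 2 L

Derivation:
Beat 12: 12 mod 2 = 0, so hand = L
Throw height = pattern[12 mod 5] = pattern[2] = 2
Lands at beat 12+2=14, 14 mod 2 = 0, so catch hand = L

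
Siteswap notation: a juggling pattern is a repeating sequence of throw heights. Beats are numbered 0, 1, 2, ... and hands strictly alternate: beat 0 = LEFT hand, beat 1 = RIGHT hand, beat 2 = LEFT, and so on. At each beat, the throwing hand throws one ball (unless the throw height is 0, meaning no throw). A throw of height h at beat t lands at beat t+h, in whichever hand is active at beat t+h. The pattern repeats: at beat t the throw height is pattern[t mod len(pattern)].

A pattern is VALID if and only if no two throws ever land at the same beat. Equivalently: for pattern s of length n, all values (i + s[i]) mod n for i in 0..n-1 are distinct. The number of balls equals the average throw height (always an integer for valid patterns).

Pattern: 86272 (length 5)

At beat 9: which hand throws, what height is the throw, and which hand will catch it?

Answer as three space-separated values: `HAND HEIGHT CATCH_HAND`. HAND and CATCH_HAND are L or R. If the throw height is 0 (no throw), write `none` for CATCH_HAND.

Beat 9: 9 mod 2 = 1, so hand = R
Throw height = pattern[9 mod 5] = pattern[4] = 2
Lands at beat 9+2=11, 11 mod 2 = 1, so catch hand = R

Answer: R 2 R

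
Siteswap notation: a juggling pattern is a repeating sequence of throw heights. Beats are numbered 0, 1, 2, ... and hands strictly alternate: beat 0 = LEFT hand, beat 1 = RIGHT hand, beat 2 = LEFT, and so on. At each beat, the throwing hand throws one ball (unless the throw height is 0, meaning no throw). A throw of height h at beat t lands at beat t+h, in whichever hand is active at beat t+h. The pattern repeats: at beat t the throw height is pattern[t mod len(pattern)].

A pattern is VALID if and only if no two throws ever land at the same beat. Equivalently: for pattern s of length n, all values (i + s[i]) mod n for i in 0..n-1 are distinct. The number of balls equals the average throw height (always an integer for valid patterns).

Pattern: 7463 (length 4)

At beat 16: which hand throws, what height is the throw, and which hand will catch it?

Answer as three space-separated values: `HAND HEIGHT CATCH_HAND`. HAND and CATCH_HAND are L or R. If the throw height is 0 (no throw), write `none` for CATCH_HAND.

Beat 16: 16 mod 2 = 0, so hand = L
Throw height = pattern[16 mod 4] = pattern[0] = 7
Lands at beat 16+7=23, 23 mod 2 = 1, so catch hand = R

Answer: L 7 R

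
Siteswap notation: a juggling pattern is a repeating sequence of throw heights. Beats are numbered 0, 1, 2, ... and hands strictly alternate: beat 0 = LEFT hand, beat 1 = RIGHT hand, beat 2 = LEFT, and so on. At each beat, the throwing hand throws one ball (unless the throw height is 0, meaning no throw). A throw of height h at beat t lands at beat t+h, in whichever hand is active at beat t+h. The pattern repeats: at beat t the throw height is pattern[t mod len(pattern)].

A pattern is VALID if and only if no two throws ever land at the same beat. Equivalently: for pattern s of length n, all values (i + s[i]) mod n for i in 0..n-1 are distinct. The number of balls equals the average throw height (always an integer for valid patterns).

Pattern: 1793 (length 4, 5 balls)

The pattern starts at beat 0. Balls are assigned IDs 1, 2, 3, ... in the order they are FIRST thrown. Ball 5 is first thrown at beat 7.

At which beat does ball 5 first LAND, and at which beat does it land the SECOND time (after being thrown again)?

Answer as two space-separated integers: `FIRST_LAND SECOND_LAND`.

Answer: 10 19

Derivation:
Beat 0 (L): throw ball1 h=1 -> lands@1:R; in-air after throw: [b1@1:R]
Beat 1 (R): throw ball1 h=7 -> lands@8:L; in-air after throw: [b1@8:L]
Beat 2 (L): throw ball2 h=9 -> lands@11:R; in-air after throw: [b1@8:L b2@11:R]
Beat 3 (R): throw ball3 h=3 -> lands@6:L; in-air after throw: [b3@6:L b1@8:L b2@11:R]
Beat 4 (L): throw ball4 h=1 -> lands@5:R; in-air after throw: [b4@5:R b3@6:L b1@8:L b2@11:R]
Beat 5 (R): throw ball4 h=7 -> lands@12:L; in-air after throw: [b3@6:L b1@8:L b2@11:R b4@12:L]
Beat 6 (L): throw ball3 h=9 -> lands@15:R; in-air after throw: [b1@8:L b2@11:R b4@12:L b3@15:R]
Beat 7 (R): throw ball5 h=3 -> lands@10:L; in-air after throw: [b1@8:L b5@10:L b2@11:R b4@12:L b3@15:R]
Beat 8 (L): throw ball1 h=1 -> lands@9:R; in-air after throw: [b1@9:R b5@10:L b2@11:R b4@12:L b3@15:R]
Beat 9 (R): throw ball1 h=7 -> lands@16:L; in-air after throw: [b5@10:L b2@11:R b4@12:L b3@15:R b1@16:L]
Beat 10 (L): throw ball5 h=9 -> lands@19:R; in-air after throw: [b2@11:R b4@12:L b3@15:R b1@16:L b5@19:R]
Beat 11 (R): throw ball2 h=3 -> lands@14:L; in-air after throw: [b4@12:L b2@14:L b3@15:R b1@16:L b5@19:R]
Beat 12 (L): throw ball4 h=1 -> lands@13:R; in-air after throw: [b4@13:R b2@14:L b3@15:R b1@16:L b5@19:R]
Beat 13 (R): throw ball4 h=7 -> lands@20:L; in-air after throw: [b2@14:L b3@15:R b1@16:L b5@19:R b4@20:L]
Beat 14 (L): throw ball2 h=9 -> lands@23:R; in-air after throw: [b3@15:R b1@16:L b5@19:R b4@20:L b2@23:R]
Beat 15 (R): throw ball3 h=3 -> lands@18:L; in-air after throw: [b1@16:L b3@18:L b5@19:R b4@20:L b2@23:R]
Beat 16 (L): throw ball1 h=1 -> lands@17:R; in-air after throw: [b1@17:R b3@18:L b5@19:R b4@20:L b2@23:R]
Ball 5: thrown@7 h=3 -> first land @10; rethrown@10 h=9 -> second land @19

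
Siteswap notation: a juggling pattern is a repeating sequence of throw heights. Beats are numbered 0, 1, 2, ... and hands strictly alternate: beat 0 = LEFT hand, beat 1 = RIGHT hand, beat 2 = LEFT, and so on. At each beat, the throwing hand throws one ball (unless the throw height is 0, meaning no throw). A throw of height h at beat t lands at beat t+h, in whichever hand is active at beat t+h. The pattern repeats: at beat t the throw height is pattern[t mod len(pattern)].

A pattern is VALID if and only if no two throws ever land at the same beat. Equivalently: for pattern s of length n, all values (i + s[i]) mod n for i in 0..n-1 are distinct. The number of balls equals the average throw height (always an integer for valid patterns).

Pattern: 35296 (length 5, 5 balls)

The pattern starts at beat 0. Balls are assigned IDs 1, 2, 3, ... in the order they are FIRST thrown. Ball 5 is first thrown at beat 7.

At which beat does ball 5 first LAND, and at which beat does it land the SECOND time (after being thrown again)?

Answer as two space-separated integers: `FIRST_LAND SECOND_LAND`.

Answer: 9 15

Derivation:
Beat 0 (L): throw ball1 h=3 -> lands@3:R; in-air after throw: [b1@3:R]
Beat 1 (R): throw ball2 h=5 -> lands@6:L; in-air after throw: [b1@3:R b2@6:L]
Beat 2 (L): throw ball3 h=2 -> lands@4:L; in-air after throw: [b1@3:R b3@4:L b2@6:L]
Beat 3 (R): throw ball1 h=9 -> lands@12:L; in-air after throw: [b3@4:L b2@6:L b1@12:L]
Beat 4 (L): throw ball3 h=6 -> lands@10:L; in-air after throw: [b2@6:L b3@10:L b1@12:L]
Beat 5 (R): throw ball4 h=3 -> lands@8:L; in-air after throw: [b2@6:L b4@8:L b3@10:L b1@12:L]
Beat 6 (L): throw ball2 h=5 -> lands@11:R; in-air after throw: [b4@8:L b3@10:L b2@11:R b1@12:L]
Beat 7 (R): throw ball5 h=2 -> lands@9:R; in-air after throw: [b4@8:L b5@9:R b3@10:L b2@11:R b1@12:L]
Beat 8 (L): throw ball4 h=9 -> lands@17:R; in-air after throw: [b5@9:R b3@10:L b2@11:R b1@12:L b4@17:R]
Beat 9 (R): throw ball5 h=6 -> lands@15:R; in-air after throw: [b3@10:L b2@11:R b1@12:L b5@15:R b4@17:R]
Beat 10 (L): throw ball3 h=3 -> lands@13:R; in-air after throw: [b2@11:R b1@12:L b3@13:R b5@15:R b4@17:R]
Beat 11 (R): throw ball2 h=5 -> lands@16:L; in-air after throw: [b1@12:L b3@13:R b5@15:R b2@16:L b4@17:R]
Beat 12 (L): throw ball1 h=2 -> lands@14:L; in-air after throw: [b3@13:R b1@14:L b5@15:R b2@16:L b4@17:R]
Beat 13 (R): throw ball3 h=9 -> lands@22:L; in-air after throw: [b1@14:L b5@15:R b2@16:L b4@17:R b3@22:L]
Beat 14 (L): throw ball1 h=6 -> lands@20:L; in-air after throw: [b5@15:R b2@16:L b4@17:R b1@20:L b3@22:L]
Beat 15 (R): throw ball5 h=3 -> lands@18:L; in-air after throw: [b2@16:L b4@17:R b5@18:L b1@20:L b3@22:L]
Ball 5: thrown@7 h=2 -> first land @9; rethrown@9 h=6 -> second land @15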